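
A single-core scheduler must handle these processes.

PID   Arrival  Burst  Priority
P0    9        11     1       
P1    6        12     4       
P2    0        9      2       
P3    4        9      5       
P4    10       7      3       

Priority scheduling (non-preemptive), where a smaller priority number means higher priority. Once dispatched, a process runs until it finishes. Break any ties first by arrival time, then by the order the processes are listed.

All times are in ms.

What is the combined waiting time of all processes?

66

Schedule: | P2 0-9 | P0 9-20 | P4 20-27 | P1 27-39 | P3 39-48 |
Completion: P0=20  P1=39  P2=9  P3=48  P4=27
Waiting = turnaround − burst: P0=0, P1=21, P2=0, P3=35, P4=10
Total waiting = 0 + 21 + 0 + 35 + 10 = 66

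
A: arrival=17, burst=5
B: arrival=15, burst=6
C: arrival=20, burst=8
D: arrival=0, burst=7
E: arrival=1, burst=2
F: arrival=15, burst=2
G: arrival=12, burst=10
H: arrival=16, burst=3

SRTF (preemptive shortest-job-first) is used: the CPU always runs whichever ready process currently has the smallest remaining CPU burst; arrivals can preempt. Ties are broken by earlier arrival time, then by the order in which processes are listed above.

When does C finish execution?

46

Schedule: | D 0-1 | E 1-3 | D 3-9 | idle 9-12 | G 12-15 | F 15-17 | H 17-20 | A 20-25 | B 25-31 | G 31-38 | C 38-46 |
Completion: A=25  B=31  C=46  D=9  E=3  F=17  G=38  H=20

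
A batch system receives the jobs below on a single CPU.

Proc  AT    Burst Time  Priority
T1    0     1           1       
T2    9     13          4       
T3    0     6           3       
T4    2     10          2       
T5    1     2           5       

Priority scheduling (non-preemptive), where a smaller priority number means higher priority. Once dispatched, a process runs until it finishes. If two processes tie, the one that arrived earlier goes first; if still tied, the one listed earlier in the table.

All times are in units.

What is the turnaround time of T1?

1

Gantt: | T1 0-1 | T3 1-7 | T4 7-17 | T2 17-30 | T5 30-32 |
Completion: T1=1  T2=30  T3=7  T4=17  T5=32
Turnaround (C−A): T1=1  T2=21  T3=7  T4=15  T5=31
Turnaround(T1) = completion − arrival = 1 − 0 = 1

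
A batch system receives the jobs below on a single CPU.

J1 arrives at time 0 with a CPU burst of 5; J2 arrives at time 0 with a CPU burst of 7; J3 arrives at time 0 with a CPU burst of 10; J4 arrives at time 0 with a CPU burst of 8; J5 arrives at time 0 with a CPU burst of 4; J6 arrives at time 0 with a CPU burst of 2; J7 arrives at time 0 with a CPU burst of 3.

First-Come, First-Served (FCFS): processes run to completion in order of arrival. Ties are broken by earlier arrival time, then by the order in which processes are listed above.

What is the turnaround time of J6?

Gantt: | J1 0-5 | J2 5-12 | J3 12-22 | J4 22-30 | J5 30-34 | J6 34-36 | J7 36-39 |
Completion: J1=5  J2=12  J3=22  J4=30  J5=34  J6=36  J7=39
Turnaround (C−A): J1=5  J2=12  J3=22  J4=30  J5=34  J6=36  J7=39
Turnaround(J6) = completion − arrival = 36 − 0 = 36

36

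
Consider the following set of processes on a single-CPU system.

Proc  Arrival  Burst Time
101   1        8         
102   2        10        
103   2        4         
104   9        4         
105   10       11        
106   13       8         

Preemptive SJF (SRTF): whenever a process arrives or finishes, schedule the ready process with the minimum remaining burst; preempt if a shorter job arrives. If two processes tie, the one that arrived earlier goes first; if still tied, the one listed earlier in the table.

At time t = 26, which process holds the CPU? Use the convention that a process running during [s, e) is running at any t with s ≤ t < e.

102

Gantt: | idle 0-1 | 101 1-2 | 103 2-6 | 101 6-13 | 104 13-17 | 106 17-25 | 102 25-35 | 105 35-46 |
Completion: 101=13  102=35  103=6  104=17  105=46  106=25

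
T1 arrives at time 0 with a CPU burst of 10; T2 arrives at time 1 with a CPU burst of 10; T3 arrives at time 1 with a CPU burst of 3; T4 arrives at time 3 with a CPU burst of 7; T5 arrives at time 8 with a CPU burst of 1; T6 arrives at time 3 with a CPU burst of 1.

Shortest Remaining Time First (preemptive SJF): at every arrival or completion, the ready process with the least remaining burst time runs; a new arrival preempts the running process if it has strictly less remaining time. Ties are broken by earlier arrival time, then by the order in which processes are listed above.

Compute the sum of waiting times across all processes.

37

Schedule: | T1 0-1 | T3 1-4 | T6 4-5 | T4 5-8 | T5 8-9 | T4 9-13 | T1 13-22 | T2 22-32 |
Completion: T1=22  T2=32  T3=4  T4=13  T5=9  T6=5
Waiting = turnaround − burst: T1=12, T2=21, T3=0, T4=3, T5=0, T6=1
Total waiting = 12 + 21 + 0 + 3 + 0 + 1 = 37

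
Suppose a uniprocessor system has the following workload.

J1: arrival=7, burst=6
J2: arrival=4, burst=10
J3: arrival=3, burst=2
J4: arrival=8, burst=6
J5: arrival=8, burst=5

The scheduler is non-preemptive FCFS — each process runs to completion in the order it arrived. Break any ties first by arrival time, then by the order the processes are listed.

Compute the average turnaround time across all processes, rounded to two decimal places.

Timeline: | idle 0-3 | J3 3-5 | J2 5-15 | J1 15-21 | J4 21-27 | J5 27-32 |
Completion: J1=21  J2=15  J3=5  J4=27  J5=32
Turnaround (C−A): J1=14  J2=11  J3=2  J4=19  J5=24
Turnaround times: J1=14, J2=11, J3=2, J4=19, J5=24
Average turnaround = (14+11+2+19+24) / 5 = 70/5 = 14.00

14.00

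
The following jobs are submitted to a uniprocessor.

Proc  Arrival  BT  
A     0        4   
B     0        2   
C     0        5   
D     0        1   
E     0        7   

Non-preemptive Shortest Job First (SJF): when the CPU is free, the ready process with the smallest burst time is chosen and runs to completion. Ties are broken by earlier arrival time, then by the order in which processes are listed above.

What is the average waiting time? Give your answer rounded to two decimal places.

Gantt: | D 0-1 | B 1-3 | A 3-7 | C 7-12 | E 12-19 |
Completion: A=7  B=3  C=12  D=1  E=19
Waiting times: A=3, B=1, C=7, D=0, E=12
Average waiting = (3+1+7+0+12) / 5 = 23/5 = 4.60

4.60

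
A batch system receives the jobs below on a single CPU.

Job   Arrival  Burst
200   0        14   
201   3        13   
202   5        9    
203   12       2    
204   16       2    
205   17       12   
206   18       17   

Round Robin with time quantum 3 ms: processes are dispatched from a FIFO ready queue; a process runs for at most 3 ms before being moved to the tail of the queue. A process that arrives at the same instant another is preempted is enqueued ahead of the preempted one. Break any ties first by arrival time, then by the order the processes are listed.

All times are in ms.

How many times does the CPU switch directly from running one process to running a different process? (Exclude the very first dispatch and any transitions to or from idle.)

Schedule: | 200 0-3 | 201 3-6 | 200 6-9 | 202 9-12 | 201 12-15 | 200 15-18 | 203 18-20 | 202 20-23 | 201 23-26 | 204 26-28 | 205 28-31 | 206 31-34 | 200 34-37 | 202 37-40 | 201 40-43 | 205 43-46 | 206 46-49 | 200 49-51 | 201 51-52 | 205 52-55 | 206 55-58 | 205 58-61 | 206 61-69 |
Completion: 200=51  201=52  202=40  203=20  204=28  205=61  206=69

22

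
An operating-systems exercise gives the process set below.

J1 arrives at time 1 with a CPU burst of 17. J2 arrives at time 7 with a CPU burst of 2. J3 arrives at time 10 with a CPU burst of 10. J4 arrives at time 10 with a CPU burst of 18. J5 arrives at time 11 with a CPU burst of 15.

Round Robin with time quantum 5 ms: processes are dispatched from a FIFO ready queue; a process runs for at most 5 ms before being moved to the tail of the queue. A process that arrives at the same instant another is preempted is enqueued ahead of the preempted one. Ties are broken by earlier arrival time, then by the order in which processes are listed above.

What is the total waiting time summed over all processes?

123

Timeline: | idle 0-1 | J1 1-11 | J2 11-13 | J3 13-18 | J4 18-23 | J5 23-28 | J1 28-33 | J3 33-38 | J4 38-43 | J5 43-48 | J1 48-50 | J4 50-55 | J5 55-60 | J4 60-63 |
Completion: J1=50  J2=13  J3=38  J4=63  J5=60
Turnaround (C−A): J1=49  J2=6  J3=28  J4=53  J5=49
Waiting = turnaround − burst: J1=32, J2=4, J3=18, J4=35, J5=34
Total waiting = 32 + 4 + 18 + 35 + 34 = 123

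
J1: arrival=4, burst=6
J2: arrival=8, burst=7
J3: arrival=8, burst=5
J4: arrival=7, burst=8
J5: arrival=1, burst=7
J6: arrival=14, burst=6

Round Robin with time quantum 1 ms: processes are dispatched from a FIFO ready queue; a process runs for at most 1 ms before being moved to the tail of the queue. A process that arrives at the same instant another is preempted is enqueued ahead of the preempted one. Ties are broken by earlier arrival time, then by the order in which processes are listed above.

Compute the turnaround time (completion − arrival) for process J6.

Gantt: | idle 0-1 | J5 1-4 | J1 4-5 | J5 5-6 | J1 6-7 | J5 7-8 | J4 8-9 | J1 9-10 | J2 10-11 | J3 11-12 | J5 12-13 | J4 13-14 | J1 14-15 | J2 15-16 | J3 16-17 | J5 17-18 | J6 18-19 | J4 19-20 | J1 20-21 | J2 21-22 | J3 22-23 | J6 23-24 | J4 24-25 | J1 25-26 | J2 26-27 | J3 27-28 | J6 28-29 | J4 29-30 | J2 30-31 | J3 31-32 | J6 32-33 | J4 33-34 | J2 34-35 | J6 35-36 | J4 36-37 | J2 37-38 | J6 38-39 | J4 39-40 |
Completion: J1=26  J2=38  J3=32  J4=40  J5=18  J6=39
Turnaround (C−A): J1=22  J2=30  J3=24  J4=33  J5=17  J6=25
Turnaround(J6) = completion − arrival = 39 − 14 = 25

25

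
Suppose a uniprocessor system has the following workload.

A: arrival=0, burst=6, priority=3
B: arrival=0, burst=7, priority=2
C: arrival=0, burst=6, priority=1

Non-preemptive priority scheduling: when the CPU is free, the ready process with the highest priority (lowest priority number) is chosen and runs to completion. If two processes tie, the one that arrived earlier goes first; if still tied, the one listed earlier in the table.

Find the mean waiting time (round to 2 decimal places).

6.33

Timeline: | C 0-6 | B 6-13 | A 13-19 |
Completion: A=19  B=13  C=6
Turnaround (C−A): A=19  B=13  C=6
Waiting times: A=13, B=6, C=0
Average waiting = (13+6+0) / 3 = 19/3 = 6.33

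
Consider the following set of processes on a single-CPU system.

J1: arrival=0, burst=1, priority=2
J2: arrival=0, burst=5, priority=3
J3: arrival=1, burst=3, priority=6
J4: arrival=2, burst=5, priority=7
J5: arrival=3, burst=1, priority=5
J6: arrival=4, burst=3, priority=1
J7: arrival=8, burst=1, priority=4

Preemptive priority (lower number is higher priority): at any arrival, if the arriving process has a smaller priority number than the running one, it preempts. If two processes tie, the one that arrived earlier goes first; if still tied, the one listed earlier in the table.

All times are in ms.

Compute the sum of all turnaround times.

53

Schedule: | J1 0-1 | J2 1-4 | J6 4-7 | J2 7-9 | J7 9-10 | J5 10-11 | J3 11-14 | J4 14-19 |
Completion: J1=1  J2=9  J3=14  J4=19  J5=11  J6=7  J7=10
Turnaround = completion − arrival: J1=1, J2=9, J3=13, J4=17, J5=8, J6=3, J7=2
Total turnaround = 1 + 9 + 13 + 17 + 8 + 3 + 2 = 53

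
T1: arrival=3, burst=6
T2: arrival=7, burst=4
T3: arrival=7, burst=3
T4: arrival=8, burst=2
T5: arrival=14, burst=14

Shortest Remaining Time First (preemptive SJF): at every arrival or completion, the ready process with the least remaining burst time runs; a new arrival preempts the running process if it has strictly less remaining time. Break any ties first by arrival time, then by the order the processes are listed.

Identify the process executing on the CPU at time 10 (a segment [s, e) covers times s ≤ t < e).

Schedule: | idle 0-3 | T1 3-9 | T4 9-11 | T3 11-14 | T2 14-18 | T5 18-32 |
Completion: T1=9  T2=18  T3=14  T4=11  T5=32
Turnaround (C−A): T1=6  T2=11  T3=7  T4=3  T5=18

T4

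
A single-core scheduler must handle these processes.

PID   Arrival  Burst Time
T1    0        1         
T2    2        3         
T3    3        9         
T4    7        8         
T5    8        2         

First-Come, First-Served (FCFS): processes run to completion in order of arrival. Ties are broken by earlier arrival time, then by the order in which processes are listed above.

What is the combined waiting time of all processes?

Schedule: | T1 0-1 | idle 1-2 | T2 2-5 | T3 5-14 | T4 14-22 | T5 22-24 |
Completion: T1=1  T2=5  T3=14  T4=22  T5=24
Turnaround (C−A): T1=1  T2=3  T3=11  T4=15  T5=16
Waiting = turnaround − burst: T1=0, T2=0, T3=2, T4=7, T5=14
Total waiting = 0 + 0 + 2 + 7 + 14 = 23

23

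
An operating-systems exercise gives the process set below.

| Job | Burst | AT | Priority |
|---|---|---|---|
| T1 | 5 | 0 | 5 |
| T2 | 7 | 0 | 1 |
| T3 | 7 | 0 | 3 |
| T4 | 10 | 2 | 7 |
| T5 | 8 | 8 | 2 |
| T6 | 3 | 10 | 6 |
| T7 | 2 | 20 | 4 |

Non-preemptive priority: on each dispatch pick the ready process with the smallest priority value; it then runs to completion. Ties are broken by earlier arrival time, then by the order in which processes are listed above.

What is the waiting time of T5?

6

Gantt: | T2 0-7 | T3 7-14 | T5 14-22 | T7 22-24 | T1 24-29 | T6 29-32 | T4 32-42 |
Completion: T1=29  T2=7  T3=14  T4=42  T5=22  T6=32  T7=24
Waiting(T5) = turnaround − burst = 14 − 8 = 6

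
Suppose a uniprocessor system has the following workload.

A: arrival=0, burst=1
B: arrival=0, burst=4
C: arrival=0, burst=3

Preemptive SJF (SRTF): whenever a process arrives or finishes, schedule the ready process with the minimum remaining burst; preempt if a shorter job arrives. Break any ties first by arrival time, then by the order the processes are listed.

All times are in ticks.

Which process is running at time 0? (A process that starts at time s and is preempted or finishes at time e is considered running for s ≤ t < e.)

A

Schedule: | A 0-1 | C 1-4 | B 4-8 |
Completion: A=1  B=8  C=4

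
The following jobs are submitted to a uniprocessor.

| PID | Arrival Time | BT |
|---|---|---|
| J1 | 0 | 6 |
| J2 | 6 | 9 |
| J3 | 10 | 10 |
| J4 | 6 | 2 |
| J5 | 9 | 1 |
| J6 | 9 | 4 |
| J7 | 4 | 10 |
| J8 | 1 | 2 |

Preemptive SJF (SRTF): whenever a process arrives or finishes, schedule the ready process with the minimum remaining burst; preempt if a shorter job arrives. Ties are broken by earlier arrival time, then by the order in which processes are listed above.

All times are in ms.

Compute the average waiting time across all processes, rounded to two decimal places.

7.50

Gantt: | J1 0-1 | J8 1-3 | J1 3-8 | J4 8-10 | J5 10-11 | J6 11-15 | J2 15-24 | J7 24-34 | J3 34-44 |
Completion: J1=8  J2=24  J3=44  J4=10  J5=11  J6=15  J7=34  J8=3
Turnaround (C−A): J1=8  J2=18  J3=34  J4=4  J5=2  J6=6  J7=30  J8=2
Waiting times: J1=2, J2=9, J3=24, J4=2, J5=1, J6=2, J7=20, J8=0
Average waiting = (2+9+24+2+1+2+20+0) / 8 = 60/8 = 7.50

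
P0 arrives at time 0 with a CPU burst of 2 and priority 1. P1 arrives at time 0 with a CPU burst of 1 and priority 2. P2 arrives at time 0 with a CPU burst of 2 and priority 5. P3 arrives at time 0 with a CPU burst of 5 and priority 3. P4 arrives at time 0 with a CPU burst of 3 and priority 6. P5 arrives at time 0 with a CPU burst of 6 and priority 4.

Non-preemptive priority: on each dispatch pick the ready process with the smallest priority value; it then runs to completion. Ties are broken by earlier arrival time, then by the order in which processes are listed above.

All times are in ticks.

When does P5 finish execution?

Gantt: | P0 0-2 | P1 2-3 | P3 3-8 | P5 8-14 | P2 14-16 | P4 16-19 |
Completion: P0=2  P1=3  P2=16  P3=8  P4=19  P5=14
Turnaround (C−A): P0=2  P1=3  P2=16  P3=8  P4=19  P5=14

14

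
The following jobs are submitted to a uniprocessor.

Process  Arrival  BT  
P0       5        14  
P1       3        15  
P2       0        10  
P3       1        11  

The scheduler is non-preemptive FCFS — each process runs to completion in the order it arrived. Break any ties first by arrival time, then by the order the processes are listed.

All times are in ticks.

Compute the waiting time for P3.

9

Schedule: | P2 0-10 | P3 10-21 | P1 21-36 | P0 36-50 |
Completion: P0=50  P1=36  P2=10  P3=21
Turnaround (C−A): P0=45  P1=33  P2=10  P3=20
Waiting(P3) = turnaround − burst = 20 − 11 = 9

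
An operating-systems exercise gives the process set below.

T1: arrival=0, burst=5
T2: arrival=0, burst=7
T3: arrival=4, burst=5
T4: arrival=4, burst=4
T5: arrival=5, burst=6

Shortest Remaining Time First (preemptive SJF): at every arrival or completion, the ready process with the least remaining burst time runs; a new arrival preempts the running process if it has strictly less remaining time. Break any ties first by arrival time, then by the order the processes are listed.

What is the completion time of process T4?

Gantt: | T1 0-5 | T4 5-9 | T3 9-14 | T5 14-20 | T2 20-27 |
Completion: T1=5  T2=27  T3=14  T4=9  T5=20
Turnaround (C−A): T1=5  T2=27  T3=10  T4=5  T5=15

9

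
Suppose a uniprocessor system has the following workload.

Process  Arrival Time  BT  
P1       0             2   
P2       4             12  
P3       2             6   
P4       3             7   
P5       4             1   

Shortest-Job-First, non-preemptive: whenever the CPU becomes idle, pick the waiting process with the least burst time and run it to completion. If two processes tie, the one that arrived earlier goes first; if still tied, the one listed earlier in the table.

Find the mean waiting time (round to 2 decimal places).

Timeline: | P1 0-2 | P3 2-8 | P5 8-9 | P4 9-16 | P2 16-28 |
Completion: P1=2  P2=28  P3=8  P4=16  P5=9
Waiting times: P1=0, P2=12, P3=0, P4=6, P5=4
Average waiting = (0+12+0+6+4) / 5 = 22/5 = 4.40

4.40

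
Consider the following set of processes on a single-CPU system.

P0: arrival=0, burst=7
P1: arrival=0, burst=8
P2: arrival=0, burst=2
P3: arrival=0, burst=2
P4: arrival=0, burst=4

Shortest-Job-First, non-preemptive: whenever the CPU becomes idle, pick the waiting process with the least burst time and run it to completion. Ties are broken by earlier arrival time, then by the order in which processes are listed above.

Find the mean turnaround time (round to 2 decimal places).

Gantt: | P2 0-2 | P3 2-4 | P4 4-8 | P0 8-15 | P1 15-23 |
Completion: P0=15  P1=23  P2=2  P3=4  P4=8
Turnaround (C−A): P0=15  P1=23  P2=2  P3=4  P4=8
Turnaround times: P0=15, P1=23, P2=2, P3=4, P4=8
Average turnaround = (15+23+2+4+8) / 5 = 52/5 = 10.40

10.40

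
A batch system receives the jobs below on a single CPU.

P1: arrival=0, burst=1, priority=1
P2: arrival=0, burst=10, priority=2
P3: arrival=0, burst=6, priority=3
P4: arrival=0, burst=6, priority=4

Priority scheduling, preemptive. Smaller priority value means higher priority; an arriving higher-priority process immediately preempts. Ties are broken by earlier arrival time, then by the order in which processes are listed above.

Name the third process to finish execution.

Gantt: | P1 0-1 | P2 1-11 | P3 11-17 | P4 17-23 |
Completion: P1=1  P2=11  P3=17  P4=23
Finish order: P1 → P2 → P3 → P4

P3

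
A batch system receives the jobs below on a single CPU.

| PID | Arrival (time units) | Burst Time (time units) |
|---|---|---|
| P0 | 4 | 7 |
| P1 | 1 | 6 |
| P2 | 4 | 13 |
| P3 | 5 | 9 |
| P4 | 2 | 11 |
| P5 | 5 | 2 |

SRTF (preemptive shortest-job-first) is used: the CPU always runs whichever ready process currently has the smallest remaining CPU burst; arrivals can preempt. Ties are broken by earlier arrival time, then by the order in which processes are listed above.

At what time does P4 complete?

Gantt: | idle 0-1 | P1 1-7 | P5 7-9 | P0 9-16 | P3 16-25 | P4 25-36 | P2 36-49 |
Completion: P0=16  P1=7  P2=49  P3=25  P4=36  P5=9

36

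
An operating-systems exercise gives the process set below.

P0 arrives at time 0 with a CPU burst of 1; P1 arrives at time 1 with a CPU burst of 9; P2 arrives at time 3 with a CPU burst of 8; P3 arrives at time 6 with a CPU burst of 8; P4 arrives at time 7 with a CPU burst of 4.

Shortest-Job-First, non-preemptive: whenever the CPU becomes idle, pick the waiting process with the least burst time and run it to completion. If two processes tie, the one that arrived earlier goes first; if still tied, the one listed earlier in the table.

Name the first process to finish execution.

Gantt: | P0 0-1 | P1 1-10 | P4 10-14 | P2 14-22 | P3 22-30 |
Completion: P0=1  P1=10  P2=22  P3=30  P4=14
Finish order: P0 → P1 → P4 → P2 → P3

P0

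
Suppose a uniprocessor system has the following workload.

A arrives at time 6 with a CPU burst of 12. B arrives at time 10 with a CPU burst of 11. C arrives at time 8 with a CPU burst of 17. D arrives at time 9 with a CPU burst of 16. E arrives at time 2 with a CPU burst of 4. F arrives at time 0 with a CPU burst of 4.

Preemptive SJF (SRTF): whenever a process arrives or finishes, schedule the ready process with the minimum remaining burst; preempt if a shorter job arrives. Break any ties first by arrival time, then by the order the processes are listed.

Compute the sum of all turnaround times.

139

Gantt: | F 0-4 | E 4-8 | A 8-20 | B 20-31 | D 31-47 | C 47-64 |
Completion: A=20  B=31  C=64  D=47  E=8  F=4
Turnaround (C−A): A=14  B=21  C=56  D=38  E=6  F=4
Turnaround = completion − arrival: A=14, B=21, C=56, D=38, E=6, F=4
Total turnaround = 14 + 21 + 56 + 38 + 6 + 4 = 139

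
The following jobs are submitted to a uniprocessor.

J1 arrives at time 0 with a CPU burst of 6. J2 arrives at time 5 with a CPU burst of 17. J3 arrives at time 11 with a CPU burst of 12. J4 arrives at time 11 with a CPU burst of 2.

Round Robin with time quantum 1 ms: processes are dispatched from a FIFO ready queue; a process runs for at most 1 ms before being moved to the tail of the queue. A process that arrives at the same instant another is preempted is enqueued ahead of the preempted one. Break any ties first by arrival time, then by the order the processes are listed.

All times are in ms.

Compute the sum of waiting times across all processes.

32

Timeline: | J1 0-5 | J2 5-6 | J1 6-7 | J2 7-11 | J3 11-12 | J4 12-13 | J2 13-14 | J3 14-15 | J4 15-16 | J2 16-17 | J3 17-18 | J2 18-19 | J3 19-20 | J2 20-21 | J3 21-22 | J2 22-23 | J3 23-24 | J2 24-25 | J3 25-26 | J2 26-27 | J3 27-28 | J2 28-29 | J3 29-30 | J2 30-31 | J3 31-32 | J2 32-33 | J3 33-34 | J2 34-35 | J3 35-36 | J2 36-37 |
Completion: J1=7  J2=37  J3=36  J4=16
Turnaround (C−A): J1=7  J2=32  J3=25  J4=5
Waiting = turnaround − burst: J1=1, J2=15, J3=13, J4=3
Total waiting = 1 + 15 + 13 + 3 = 32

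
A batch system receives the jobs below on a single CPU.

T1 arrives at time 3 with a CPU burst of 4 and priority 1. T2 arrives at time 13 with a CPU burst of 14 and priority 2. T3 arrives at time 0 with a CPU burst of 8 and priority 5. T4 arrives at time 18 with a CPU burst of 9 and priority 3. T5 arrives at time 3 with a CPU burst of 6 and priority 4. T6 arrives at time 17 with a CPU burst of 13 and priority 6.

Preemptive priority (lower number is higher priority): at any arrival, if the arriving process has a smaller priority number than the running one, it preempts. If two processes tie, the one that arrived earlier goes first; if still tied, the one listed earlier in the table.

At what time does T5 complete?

Schedule: | T3 0-3 | T1 3-7 | T5 7-13 | T2 13-27 | T4 27-36 | T3 36-41 | T6 41-54 |
Completion: T1=7  T2=27  T3=41  T4=36  T5=13  T6=54

13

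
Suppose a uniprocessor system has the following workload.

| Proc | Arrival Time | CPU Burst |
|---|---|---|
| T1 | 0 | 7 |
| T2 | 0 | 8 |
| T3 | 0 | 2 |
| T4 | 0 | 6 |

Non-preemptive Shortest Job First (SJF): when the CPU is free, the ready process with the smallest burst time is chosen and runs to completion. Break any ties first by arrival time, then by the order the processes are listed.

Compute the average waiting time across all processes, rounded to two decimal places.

Timeline: | T3 0-2 | T4 2-8 | T1 8-15 | T2 15-23 |
Completion: T1=15  T2=23  T3=2  T4=8
Waiting times: T1=8, T2=15, T3=0, T4=2
Average waiting = (8+15+0+2) / 4 = 25/4 = 6.25

6.25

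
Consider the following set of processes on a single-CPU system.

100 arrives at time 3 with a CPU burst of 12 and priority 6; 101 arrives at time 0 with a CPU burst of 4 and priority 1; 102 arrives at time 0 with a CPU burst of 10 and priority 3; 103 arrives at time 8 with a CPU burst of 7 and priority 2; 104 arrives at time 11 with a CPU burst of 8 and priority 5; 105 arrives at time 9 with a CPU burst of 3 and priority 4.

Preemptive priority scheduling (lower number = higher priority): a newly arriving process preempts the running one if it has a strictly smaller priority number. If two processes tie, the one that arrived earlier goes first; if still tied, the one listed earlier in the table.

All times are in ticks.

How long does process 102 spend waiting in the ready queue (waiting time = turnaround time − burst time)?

11

Gantt: | 101 0-4 | 102 4-8 | 103 8-15 | 102 15-21 | 105 21-24 | 104 24-32 | 100 32-44 |
Completion: 100=44  101=4  102=21  103=15  104=32  105=24
Waiting(102) = turnaround − burst = 21 − 10 = 11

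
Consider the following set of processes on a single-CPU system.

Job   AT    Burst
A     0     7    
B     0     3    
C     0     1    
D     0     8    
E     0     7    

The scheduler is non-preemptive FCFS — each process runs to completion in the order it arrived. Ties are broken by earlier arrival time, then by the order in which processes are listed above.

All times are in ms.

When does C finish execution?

Schedule: | A 0-7 | B 7-10 | C 10-11 | D 11-19 | E 19-26 |
Completion: A=7  B=10  C=11  D=19  E=26
Turnaround (C−A): A=7  B=10  C=11  D=19  E=26

11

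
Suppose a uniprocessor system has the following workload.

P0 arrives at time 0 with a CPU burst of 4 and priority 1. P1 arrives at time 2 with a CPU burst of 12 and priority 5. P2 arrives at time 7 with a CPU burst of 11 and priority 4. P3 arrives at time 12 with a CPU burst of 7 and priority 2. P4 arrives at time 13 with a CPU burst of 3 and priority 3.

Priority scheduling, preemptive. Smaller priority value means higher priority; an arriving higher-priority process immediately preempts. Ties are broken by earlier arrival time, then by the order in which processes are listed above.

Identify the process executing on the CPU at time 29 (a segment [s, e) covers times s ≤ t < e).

P1

Schedule: | P0 0-4 | P1 4-7 | P2 7-12 | P3 12-19 | P4 19-22 | P2 22-28 | P1 28-37 |
Completion: P0=4  P1=37  P2=28  P3=19  P4=22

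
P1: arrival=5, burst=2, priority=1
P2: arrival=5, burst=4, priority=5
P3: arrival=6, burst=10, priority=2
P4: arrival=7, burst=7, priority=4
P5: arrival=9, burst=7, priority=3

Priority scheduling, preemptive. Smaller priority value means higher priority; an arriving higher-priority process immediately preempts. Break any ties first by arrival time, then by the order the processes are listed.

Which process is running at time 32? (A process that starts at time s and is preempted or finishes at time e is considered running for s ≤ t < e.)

P2

Gantt: | idle 0-5 | P1 5-7 | P3 7-17 | P5 17-24 | P4 24-31 | P2 31-35 |
Completion: P1=7  P2=35  P3=17  P4=31  P5=24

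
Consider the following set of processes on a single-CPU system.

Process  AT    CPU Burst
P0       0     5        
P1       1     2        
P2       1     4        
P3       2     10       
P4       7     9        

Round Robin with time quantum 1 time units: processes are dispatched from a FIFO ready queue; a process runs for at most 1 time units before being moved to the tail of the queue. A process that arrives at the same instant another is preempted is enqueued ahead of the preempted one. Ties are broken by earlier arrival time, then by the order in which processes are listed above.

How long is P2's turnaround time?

Timeline: | P0 0-1 | P1 1-2 | P2 2-3 | P0 3-4 | P3 4-5 | P1 5-6 | P2 6-7 | P0 7-8 | P3 8-9 | P4 9-10 | P2 10-11 | P0 11-12 | P3 12-13 | P4 13-14 | P2 14-15 | P0 15-16 | P3 16-17 | P4 17-18 | P3 18-19 | P4 19-20 | P3 20-21 | P4 21-22 | P3 22-23 | P4 23-24 | P3 24-25 | P4 25-26 | P3 26-27 | P4 27-28 | P3 28-29 | P4 29-30 |
Completion: P0=16  P1=6  P2=15  P3=29  P4=30
Turnaround(P2) = completion − arrival = 15 − 1 = 14

14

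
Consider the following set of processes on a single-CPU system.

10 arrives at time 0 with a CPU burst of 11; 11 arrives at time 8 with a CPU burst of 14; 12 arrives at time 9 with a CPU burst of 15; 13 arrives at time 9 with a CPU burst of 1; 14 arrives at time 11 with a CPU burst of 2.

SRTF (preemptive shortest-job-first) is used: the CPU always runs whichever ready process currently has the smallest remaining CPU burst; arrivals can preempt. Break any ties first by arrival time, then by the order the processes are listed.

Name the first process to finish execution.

Timeline: | 10 0-9 | 13 9-10 | 10 10-12 | 14 12-14 | 11 14-28 | 12 28-43 |
Completion: 10=12  11=28  12=43  13=10  14=14
Turnaround (C−A): 10=12  11=20  12=34  13=1  14=3
Finish order: 13 → 10 → 14 → 11 → 12

13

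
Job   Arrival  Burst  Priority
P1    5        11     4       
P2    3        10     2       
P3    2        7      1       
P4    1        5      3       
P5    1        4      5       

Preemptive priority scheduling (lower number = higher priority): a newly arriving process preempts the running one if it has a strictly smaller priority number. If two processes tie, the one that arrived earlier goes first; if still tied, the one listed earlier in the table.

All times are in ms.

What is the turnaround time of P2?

Gantt: | idle 0-1 | P4 1-2 | P3 2-9 | P2 9-19 | P4 19-23 | P1 23-34 | P5 34-38 |
Completion: P1=34  P2=19  P3=9  P4=23  P5=38
Turnaround(P2) = completion − arrival = 19 − 3 = 16

16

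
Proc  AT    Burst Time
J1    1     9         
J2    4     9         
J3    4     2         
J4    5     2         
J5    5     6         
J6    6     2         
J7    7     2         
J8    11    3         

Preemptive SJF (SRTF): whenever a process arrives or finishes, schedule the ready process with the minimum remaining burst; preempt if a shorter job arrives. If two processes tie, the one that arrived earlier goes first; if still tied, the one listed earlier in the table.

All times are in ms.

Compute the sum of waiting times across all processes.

Timeline: | idle 0-1 | J1 1-4 | J3 4-6 | J4 6-8 | J6 8-10 | J7 10-12 | J8 12-15 | J1 15-21 | J5 21-27 | J2 27-36 |
Completion: J1=21  J2=36  J3=6  J4=8  J5=27  J6=10  J7=12  J8=15
Waiting = turnaround − burst: J1=11, J2=23, J3=0, J4=1, J5=16, J6=2, J7=3, J8=1
Total waiting = 11 + 23 + 0 + 1 + 16 + 2 + 3 + 1 = 57

57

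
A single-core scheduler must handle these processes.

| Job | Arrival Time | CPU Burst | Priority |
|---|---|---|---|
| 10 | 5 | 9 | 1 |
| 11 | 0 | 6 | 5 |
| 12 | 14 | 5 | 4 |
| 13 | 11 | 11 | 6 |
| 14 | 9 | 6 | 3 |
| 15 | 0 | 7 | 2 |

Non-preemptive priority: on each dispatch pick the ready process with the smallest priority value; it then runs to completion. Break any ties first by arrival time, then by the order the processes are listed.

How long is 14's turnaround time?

13

Gantt: | 15 0-7 | 10 7-16 | 14 16-22 | 12 22-27 | 11 27-33 | 13 33-44 |
Completion: 10=16  11=33  12=27  13=44  14=22  15=7
Turnaround (C−A): 10=11  11=33  12=13  13=33  14=13  15=7
Turnaround(14) = completion − arrival = 22 − 9 = 13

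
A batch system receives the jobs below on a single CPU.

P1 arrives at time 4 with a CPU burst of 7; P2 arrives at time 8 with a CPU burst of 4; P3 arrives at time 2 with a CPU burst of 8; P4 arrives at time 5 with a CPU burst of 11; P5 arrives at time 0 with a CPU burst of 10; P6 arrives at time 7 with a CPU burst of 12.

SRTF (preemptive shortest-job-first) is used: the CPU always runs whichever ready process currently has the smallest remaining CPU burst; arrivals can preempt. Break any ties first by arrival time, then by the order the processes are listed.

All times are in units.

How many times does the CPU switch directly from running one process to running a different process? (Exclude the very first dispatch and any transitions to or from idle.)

5

Gantt: | P5 0-10 | P2 10-14 | P1 14-21 | P3 21-29 | P4 29-40 | P6 40-52 |
Completion: P1=21  P2=14  P3=29  P4=40  P5=10  P6=52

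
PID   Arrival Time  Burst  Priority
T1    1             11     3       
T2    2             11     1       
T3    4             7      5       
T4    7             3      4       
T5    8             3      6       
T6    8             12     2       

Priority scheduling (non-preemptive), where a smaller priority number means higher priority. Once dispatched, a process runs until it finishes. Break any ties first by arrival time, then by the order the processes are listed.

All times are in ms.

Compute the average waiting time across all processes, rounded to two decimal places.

20.67

Timeline: | idle 0-1 | T1 1-12 | T2 12-23 | T6 23-35 | T4 35-38 | T3 38-45 | T5 45-48 |
Completion: T1=12  T2=23  T3=45  T4=38  T5=48  T6=35
Turnaround (C−A): T1=11  T2=21  T3=41  T4=31  T5=40  T6=27
Waiting times: T1=0, T2=10, T3=34, T4=28, T5=37, T6=15
Average waiting = (0+10+34+28+37+15) / 6 = 124/6 = 20.67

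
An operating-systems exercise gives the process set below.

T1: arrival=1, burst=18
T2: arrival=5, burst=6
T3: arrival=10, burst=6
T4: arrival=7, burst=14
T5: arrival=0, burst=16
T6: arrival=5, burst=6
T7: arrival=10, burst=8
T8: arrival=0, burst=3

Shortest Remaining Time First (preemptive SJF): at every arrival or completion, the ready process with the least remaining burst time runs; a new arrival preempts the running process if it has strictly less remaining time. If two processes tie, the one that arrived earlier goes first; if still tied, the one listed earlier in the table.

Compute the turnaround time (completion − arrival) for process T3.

Gantt: | T8 0-3 | T5 3-5 | T2 5-11 | T6 11-17 | T3 17-23 | T7 23-31 | T5 31-45 | T4 45-59 | T1 59-77 |
Completion: T1=77  T2=11  T3=23  T4=59  T5=45  T6=17  T7=31  T8=3
Turnaround (C−A): T1=76  T2=6  T3=13  T4=52  T5=45  T6=12  T7=21  T8=3
Turnaround(T3) = completion − arrival = 23 − 10 = 13

13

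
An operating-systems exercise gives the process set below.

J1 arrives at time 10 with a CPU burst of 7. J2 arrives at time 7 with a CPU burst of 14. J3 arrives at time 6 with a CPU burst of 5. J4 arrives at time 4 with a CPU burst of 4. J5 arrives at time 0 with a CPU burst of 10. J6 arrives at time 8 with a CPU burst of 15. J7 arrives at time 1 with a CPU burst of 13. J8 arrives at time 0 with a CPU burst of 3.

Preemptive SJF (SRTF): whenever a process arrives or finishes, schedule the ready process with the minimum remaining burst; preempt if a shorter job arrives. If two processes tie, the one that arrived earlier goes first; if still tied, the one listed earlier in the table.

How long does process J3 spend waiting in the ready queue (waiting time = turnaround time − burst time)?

2

Timeline: | J8 0-3 | J5 3-4 | J4 4-8 | J3 8-13 | J1 13-20 | J5 20-29 | J7 29-42 | J2 42-56 | J6 56-71 |
Completion: J1=20  J2=56  J3=13  J4=8  J5=29  J6=71  J7=42  J8=3
Turnaround (C−A): J1=10  J2=49  J3=7  J4=4  J5=29  J6=63  J7=41  J8=3
Waiting(J3) = turnaround − burst = 7 − 5 = 2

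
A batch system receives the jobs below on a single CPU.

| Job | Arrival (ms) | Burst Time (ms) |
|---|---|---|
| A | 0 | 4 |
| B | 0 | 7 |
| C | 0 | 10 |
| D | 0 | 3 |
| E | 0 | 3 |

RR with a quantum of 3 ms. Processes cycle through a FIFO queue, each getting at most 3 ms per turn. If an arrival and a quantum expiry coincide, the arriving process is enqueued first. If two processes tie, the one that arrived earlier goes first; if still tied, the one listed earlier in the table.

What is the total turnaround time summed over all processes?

Timeline: | A 0-3 | B 3-6 | C 6-9 | D 9-12 | E 12-15 | A 15-16 | B 16-19 | C 19-22 | B 22-23 | C 23-27 |
Completion: A=16  B=23  C=27  D=12  E=15
Turnaround = completion − arrival: A=16, B=23, C=27, D=12, E=15
Total turnaround = 16 + 23 + 27 + 12 + 15 = 93

93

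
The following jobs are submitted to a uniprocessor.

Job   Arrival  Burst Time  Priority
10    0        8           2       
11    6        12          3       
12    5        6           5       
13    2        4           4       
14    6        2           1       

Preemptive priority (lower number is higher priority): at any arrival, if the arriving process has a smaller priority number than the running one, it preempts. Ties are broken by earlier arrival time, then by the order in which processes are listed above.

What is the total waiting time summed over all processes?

Schedule: | 10 0-6 | 14 6-8 | 10 8-10 | 11 10-22 | 13 22-26 | 12 26-32 |
Completion: 10=10  11=22  12=32  13=26  14=8
Waiting = turnaround − burst: 10=2, 11=4, 12=21, 13=20, 14=0
Total waiting = 2 + 4 + 21 + 20 + 0 = 47

47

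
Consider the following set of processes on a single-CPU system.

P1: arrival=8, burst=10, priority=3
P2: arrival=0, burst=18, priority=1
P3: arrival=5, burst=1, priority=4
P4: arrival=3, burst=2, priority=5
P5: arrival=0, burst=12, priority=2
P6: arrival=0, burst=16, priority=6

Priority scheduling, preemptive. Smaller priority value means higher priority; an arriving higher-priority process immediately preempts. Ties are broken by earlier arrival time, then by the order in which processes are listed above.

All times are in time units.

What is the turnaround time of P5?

Gantt: | P2 0-18 | P5 18-30 | P1 30-40 | P3 40-41 | P4 41-43 | P6 43-59 |
Completion: P1=40  P2=18  P3=41  P4=43  P5=30  P6=59
Turnaround (C−A): P1=32  P2=18  P3=36  P4=40  P5=30  P6=59
Turnaround(P5) = completion − arrival = 30 − 0 = 30

30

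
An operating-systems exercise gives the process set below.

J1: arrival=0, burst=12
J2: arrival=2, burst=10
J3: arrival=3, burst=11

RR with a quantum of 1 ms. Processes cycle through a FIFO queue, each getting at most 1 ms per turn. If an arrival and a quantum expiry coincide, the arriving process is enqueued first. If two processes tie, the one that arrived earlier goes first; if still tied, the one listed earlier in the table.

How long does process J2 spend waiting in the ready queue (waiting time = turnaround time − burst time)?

Timeline: | J1 0-2 | J2 2-3 | J1 3-4 | J3 4-5 | J2 5-6 | J1 6-7 | J3 7-8 | J2 8-9 | J1 9-10 | J3 10-11 | J2 11-12 | J1 12-13 | J3 13-14 | J2 14-15 | J1 15-16 | J3 16-17 | J2 17-18 | J1 18-19 | J3 19-20 | J2 20-21 | J1 21-22 | J3 22-23 | J2 23-24 | J1 24-25 | J3 25-26 | J2 26-27 | J1 27-28 | J3 28-29 | J2 29-30 | J1 30-31 | J3 31-33 |
Completion: J1=31  J2=30  J3=33
Turnaround (C−A): J1=31  J2=28  J3=30
Waiting(J2) = turnaround − burst = 28 − 10 = 18

18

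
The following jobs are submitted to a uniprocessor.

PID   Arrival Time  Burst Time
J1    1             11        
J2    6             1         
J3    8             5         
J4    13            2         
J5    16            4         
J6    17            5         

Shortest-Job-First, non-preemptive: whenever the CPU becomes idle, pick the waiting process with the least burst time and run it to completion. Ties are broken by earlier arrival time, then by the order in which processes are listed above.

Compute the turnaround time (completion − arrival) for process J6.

Gantt: | idle 0-1 | J1 1-12 | J2 12-13 | J4 13-15 | J3 15-20 | J5 20-24 | J6 24-29 |
Completion: J1=12  J2=13  J3=20  J4=15  J5=24  J6=29
Turnaround(J6) = completion − arrival = 29 − 17 = 12

12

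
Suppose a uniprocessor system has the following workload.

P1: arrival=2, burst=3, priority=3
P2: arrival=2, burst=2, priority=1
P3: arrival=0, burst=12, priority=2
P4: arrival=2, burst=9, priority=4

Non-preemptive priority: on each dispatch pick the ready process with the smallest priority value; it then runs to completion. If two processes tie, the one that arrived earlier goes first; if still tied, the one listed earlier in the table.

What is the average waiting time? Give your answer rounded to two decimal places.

9.25

Gantt: | P3 0-12 | P2 12-14 | P1 14-17 | P4 17-26 |
Completion: P1=17  P2=14  P3=12  P4=26
Turnaround (C−A): P1=15  P2=12  P3=12  P4=24
Waiting times: P1=12, P2=10, P3=0, P4=15
Average waiting = (12+10+0+15) / 4 = 37/4 = 9.25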